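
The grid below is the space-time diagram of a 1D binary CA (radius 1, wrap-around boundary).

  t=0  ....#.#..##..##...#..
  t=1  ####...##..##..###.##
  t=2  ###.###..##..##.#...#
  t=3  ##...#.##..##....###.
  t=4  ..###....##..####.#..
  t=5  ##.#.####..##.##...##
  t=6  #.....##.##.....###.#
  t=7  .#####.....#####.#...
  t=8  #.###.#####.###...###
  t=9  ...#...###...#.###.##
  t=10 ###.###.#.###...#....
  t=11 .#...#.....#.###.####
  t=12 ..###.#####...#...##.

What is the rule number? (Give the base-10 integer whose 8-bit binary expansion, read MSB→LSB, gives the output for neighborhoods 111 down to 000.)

147

  ### -> #   bit 7 = 1  t=1,i=0
  ##. -> .   bit 6 = 0  t=0,i=10
  #.# -> .   bit 5 = 0  t=0,i=5
  #.. -> #   bit 4 = 1  t=0,i=7
  .## -> .   bit 3 = 0  t=0,i=9
  .#. -> .   bit 2 = 0  t=0,i=4
  ..# -> #   bit 1 = 1  t=0,i=3
  ... -> #   bit 0 = 1  t=0,i=0
  bits 10010011 = 147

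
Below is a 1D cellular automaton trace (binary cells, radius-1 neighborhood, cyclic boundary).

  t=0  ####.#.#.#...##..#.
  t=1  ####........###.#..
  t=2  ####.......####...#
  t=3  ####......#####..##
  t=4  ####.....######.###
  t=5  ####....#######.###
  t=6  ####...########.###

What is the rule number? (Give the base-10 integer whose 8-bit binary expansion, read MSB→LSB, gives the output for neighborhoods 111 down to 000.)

  ### -> #   bit 7 = 1  t=0,i=1
  ##. -> #   bit 6 = 1  t=0,i=3
  #.# -> .   bit 5 = 0  t=0,i=4
  #.. -> .   bit 4 = 0  t=0,i=10
  .## -> #   bit 3 = 1  t=0,i=0
  .#. -> .   bit 2 = 0  t=0,i=5
  ..# -> #   bit 1 = 1  t=0,i=12
  ... -> .   bit 0 = 0  t=0,i=11
  bits 11001010 = 202

202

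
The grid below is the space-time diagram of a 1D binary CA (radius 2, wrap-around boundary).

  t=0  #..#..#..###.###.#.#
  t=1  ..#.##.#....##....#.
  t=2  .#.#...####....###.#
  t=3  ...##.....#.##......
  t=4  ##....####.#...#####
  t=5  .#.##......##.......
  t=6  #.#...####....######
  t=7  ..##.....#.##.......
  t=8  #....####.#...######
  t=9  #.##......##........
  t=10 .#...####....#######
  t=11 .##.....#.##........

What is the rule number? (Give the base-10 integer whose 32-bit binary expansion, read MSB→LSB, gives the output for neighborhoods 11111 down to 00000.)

412420871

  ##### -> .   bit 31 = 0  t=4,i=17
  ####. -> .   bit 30 = 0  t=2,i=9
  ###.# -> .   bit 29 = 0  t=0,i=11
  ###.. -> #   bit 28 = 1  t=2,i=10
  ##.## -> #   bit 27 = 1  t=0,i=12
  ##.#. -> .   bit 26 = 0  t=0,i=16
  ##..# -> .   bit 25 = 0  t=0,i=1
  ##... -> .   bit 24 = 0  t=1,i=14
  #.### -> #   bit 23 = 1  t=0,i=13
  #.##. -> .   bit 22 = 0  t=0,i=19
  #.#.# -> .   bit 21 = 0  t=0,i=17
  #.#.. -> #   bit 20 = 1  t=1,i=7
  #..## -> .   bit 19 = 0  t=0,i=8
  #..#. -> #   bit 18 = 1  t=0,i=2
  #...# -> .   bit 17 = 0  t=1,i=0
  #.... -> #   bit 16 = 1  t=1,i=9
  .#### -> .   bit 15 = 0  t=2,i=8
  .###. -> .   bit 14 = 0  t=0,i=10
  .##.# -> .   bit 13 = 0  t=1,i=5
  .##.. -> .   bit 12 = 0  t=0,i=0
  .#.## -> #   bit 11 = 1  t=0,i=18
  .#.#. -> .   bit 10 = 0  t=2,i=0
  .#..# -> #   bit 9 = 1  t=0,i=4
  .#... -> #   bit 8 = 1  t=1,i=8
  ..### -> .   bit 7 = 0  t=0,i=9
  ..##. -> .   bit 6 = 0  t=1,i=12
  ..#.# -> .   bit 5 = 0  t=1,i=2
  ..#.. -> .   bit 4 = 0  t=0,i=3
  ...## -> .   bit 3 = 0  t=1,i=11
  ...#. -> #   bit 2 = 1  t=1,i=1
  ....# -> #   bit 1 = 1  t=1,i=10
  ..... -> #   bit 0 = 1  t=3,i=0
  bits 00011000100101010000101100000111 = 412420871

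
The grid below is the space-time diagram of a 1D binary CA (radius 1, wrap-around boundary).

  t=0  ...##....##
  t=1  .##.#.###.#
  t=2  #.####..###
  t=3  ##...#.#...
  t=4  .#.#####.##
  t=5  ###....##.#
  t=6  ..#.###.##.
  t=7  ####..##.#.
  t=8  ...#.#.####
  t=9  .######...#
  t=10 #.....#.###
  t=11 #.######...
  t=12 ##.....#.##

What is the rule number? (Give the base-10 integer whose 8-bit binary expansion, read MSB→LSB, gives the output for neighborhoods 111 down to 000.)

103

  ### -> .   bit 7 = 0  t=1,i=7
  ##. -> #   bit 6 = 1  t=0,i=4
  #.# -> #   bit 5 = 1  t=1,i=0
  #.. -> .   bit 4 = 0  t=0,i=0
  .## -> .   bit 3 = 0  t=0,i=3
  .#. -> #   bit 2 = 1  t=1,i=4
  ..# -> #   bit 1 = 1  t=0,i=2
  ... -> #   bit 0 = 1  t=0,i=1
  bits 01100111 = 103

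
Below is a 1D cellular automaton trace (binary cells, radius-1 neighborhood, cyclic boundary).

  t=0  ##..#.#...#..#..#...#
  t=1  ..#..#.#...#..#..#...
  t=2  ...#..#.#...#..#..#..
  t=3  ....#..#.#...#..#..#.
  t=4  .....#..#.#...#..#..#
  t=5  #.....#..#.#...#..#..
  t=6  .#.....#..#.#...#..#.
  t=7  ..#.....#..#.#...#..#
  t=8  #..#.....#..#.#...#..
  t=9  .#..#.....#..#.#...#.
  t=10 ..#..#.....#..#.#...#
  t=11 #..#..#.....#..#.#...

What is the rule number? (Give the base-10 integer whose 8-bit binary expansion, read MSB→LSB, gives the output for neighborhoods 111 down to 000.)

48

  nb ###: next=.  (t=0,i=0, bit7=0)
  nb ##.: next=.  (t=0,i=1, bit6=0)
  nb #.#: next=#  (t=0,i=5, bit5=1)
  nb #..: next=#  (t=0,i=2, bit4=1)
  nb .##: next=.  (t=0,i=20, bit3=0)
  nb .#.: next=.  (t=0,i=4, bit2=0)
  nb ..#: next=.  (t=0,i=3, bit1=0)
  nb ...: next=.  (t=0,i=8, bit0=0)
  bits 00110000 = 48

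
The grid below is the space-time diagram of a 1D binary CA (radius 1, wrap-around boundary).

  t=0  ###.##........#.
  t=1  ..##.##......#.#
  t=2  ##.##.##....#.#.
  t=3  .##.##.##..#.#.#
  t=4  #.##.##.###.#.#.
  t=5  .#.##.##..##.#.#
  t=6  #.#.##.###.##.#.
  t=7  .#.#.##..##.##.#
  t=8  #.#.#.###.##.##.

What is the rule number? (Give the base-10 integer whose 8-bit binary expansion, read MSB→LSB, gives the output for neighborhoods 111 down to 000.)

114

  [7] ### => .  t=0,i=1
  [6] ##. => #  t=0,i=2
  [5] #.# => #  t=0,i=3
  [4] #.. => #  t=0,i=6
  [3] .## => .  t=0,i=0
  [2] .#. => .  t=0,i=14
  [1] ..# => #  t=0,i=13
  [0] ... => .  t=0,i=7
  bits 01110010 = 114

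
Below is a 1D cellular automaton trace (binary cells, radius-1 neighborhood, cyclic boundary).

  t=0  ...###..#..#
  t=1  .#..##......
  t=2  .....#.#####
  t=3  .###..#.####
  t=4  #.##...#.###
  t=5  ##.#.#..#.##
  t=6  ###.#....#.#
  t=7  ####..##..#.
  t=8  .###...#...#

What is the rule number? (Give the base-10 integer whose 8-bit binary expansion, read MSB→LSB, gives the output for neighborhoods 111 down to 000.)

225

  ###|#  b7=1 t=0,i=4
  ##.|#  b6=1 t=0,i=5
  #.#|#  b5=1 t=2,i=6
  #..|.  b4=0 t=0,i=0
  .##|.  b3=0 t=0,i=3
  .#.|.  b2=0 t=0,i=8
  ..#|.  b1=0 t=0,i=2
  ...|#  b0=1 t=0,i=1
  bits 11100001 = 225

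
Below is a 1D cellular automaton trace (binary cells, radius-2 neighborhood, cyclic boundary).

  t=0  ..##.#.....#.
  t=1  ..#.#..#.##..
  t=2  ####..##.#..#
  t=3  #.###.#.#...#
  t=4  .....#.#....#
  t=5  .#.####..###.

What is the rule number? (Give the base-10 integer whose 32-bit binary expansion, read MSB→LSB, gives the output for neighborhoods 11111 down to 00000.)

  [31] ##### => .  t=2,i=1
  [30] ####. => #  t=2,i=2
  [29] ###.# => .  t=3,i=4
  [28] ###.. => #  t=2,i=3
  [27] ##.## => .  t=3,i=1
  [26] ##.#. => #  t=0,i=4
  [25] ##..# => #  t=2,i=4
  [24] ##... => .  t=1,i=11
  [23] #.### => .  t=3,i=2
  [22] #.##. => #  t=1,i=9
  [21] #.#.# => .  t=3,i=6
  [20] #.#.. => .  t=0,i=5
  [19] #..## => .  t=2,i=5
  [18] #..#. => #  t=1,i=6
  [17] #...# => .  t=0,i=0
  [16] #.... => #  t=0,i=7
  [15] .#### => #  t=2,i=0
  [14] .###. => .  t=3,i=3
  [13] .##.# => .  t=0,i=3
  [12] .##.. => .  t=1,i=10
  [11] .#.## => .  t=1,i=8
  [10] .#.#. => #  t=1,i=3
  [9] .#..# => .  t=1,i=5
  [8] .#... => .  t=0,i=6
  [7] ..### => #  t=2,i=12
  [6] ..##. => #  t=0,i=2
  [5] ..#.# => #  t=1,i=2
  [4] ..#.. => .  t=0,i=11
  [3] ...## => .  t=0,i=1
  [2] ...#. => #  t=0,i=10
  [1] ....# => #  t=0,i=9
  [0] ..... => .  t=0,i=8
  bits 01010110010001011000010011100110 = 1447396582

1447396582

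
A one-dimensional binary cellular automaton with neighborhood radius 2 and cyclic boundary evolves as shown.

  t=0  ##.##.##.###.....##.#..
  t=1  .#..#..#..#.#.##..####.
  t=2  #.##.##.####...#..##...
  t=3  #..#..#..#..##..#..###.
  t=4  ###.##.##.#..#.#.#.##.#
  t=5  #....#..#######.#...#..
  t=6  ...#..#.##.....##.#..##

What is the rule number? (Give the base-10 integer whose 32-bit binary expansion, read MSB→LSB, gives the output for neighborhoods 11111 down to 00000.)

85391011

  #####|.  b31=0 t=5,i=10
  ####.|.  b30=0 t=1,i=20
  ###.#|.  b29=0 t=3,i=21
  ###..|.  b28=0 t=0,i=11
  ##.##|.  b27=0 t=0,i=2
  ##.#.|#  b26=1 t=0,i=19
  ##..#|.  b25=0 t=1,i=16
  ##...|#  b24=1 t=0,i=12
  #.###|.  b23=0 t=0,i=9
  #.##.|.  b22=0 t=0,i=3
  #.#.#|.  b21=0 t=1,i=12
  #.#..|#  b20=1 t=0,i=20
  #..##|.  b19=0 t=0,i=22
  #..#.|#  b18=1 t=1,i=0
  #...#|#  b17=1 t=2,i=13
  #....|.  b16=0 t=0,i=13
  .####|#  b15=1 t=1,i=19
  .###.|#  b14=1 t=0,i=10
  .##.#|#  b13=1 t=0,i=1
  .##..|#  b12=1 t=1,i=15
  .#.##|.  b11=0 t=1,i=13
  .#.#.|#  b10=1 t=1,i=11
  .#..#|#  b9=1 t=0,i=21
  .#...|.  b8=0 t=5,i=1
  ..###|#  b7=1 t=1,i=18
  ..##.|.  b6=0 t=0,i=0
  ..#.#|#  b5=1 t=1,i=10
  ..#..|.  b4=0 t=1,i=1
  ...##|.  b3=0 t=0,i=16
  ...#.|.  b2=0 t=2,i=14
  ....#|#  b1=1 t=0,i=15
  .....|#  b0=1 t=0,i=14
  bits 00000101000101101111011010100011 = 85391011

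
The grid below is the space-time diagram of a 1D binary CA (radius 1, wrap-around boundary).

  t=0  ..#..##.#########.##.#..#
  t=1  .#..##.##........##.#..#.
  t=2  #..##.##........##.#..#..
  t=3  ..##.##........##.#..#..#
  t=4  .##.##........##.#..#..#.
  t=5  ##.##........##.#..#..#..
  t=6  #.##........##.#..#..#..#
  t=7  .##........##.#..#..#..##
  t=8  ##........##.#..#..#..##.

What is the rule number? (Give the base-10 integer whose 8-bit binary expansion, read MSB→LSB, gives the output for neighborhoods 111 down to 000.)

  ###|.  b7=0 t=0,i=9
  ##.|.  b6=0 t=0,i=6
  #.#|#  b5=1 t=0,i=7
  #..|.  b4=0 t=0,i=0
  .##|#  b3=1 t=0,i=5
  .#.|.  b2=0 t=0,i=2
  ..#|#  b1=1 t=0,i=1
  ...|.  b0=0 t=1,i=10
  bits 00101010 = 42

42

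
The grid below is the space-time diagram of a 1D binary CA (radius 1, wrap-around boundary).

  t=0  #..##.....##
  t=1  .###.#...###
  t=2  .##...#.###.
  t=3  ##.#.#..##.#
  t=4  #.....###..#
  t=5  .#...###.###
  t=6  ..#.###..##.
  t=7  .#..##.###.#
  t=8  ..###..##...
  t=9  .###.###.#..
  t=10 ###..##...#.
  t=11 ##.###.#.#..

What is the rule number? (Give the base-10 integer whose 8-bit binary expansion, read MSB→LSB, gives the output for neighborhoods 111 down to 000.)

  nb ###: next=#  (t=0,i=11, bit7=1)
  nb ##.: next=.  (t=0,i=0, bit6=0)
  nb #.#: next=.  (t=1,i=0, bit5=0)
  nb #..: next=#  (t=0,i=1, bit4=1)
  nb .##: next=#  (t=0,i=3, bit3=1)
  nb .#.: next=.  (t=1,i=5, bit2=0)
  nb ..#: next=#  (t=0,i=2, bit1=1)
  nb ...: next=.  (t=0,i=6, bit0=0)
  bits 10011010 = 154

154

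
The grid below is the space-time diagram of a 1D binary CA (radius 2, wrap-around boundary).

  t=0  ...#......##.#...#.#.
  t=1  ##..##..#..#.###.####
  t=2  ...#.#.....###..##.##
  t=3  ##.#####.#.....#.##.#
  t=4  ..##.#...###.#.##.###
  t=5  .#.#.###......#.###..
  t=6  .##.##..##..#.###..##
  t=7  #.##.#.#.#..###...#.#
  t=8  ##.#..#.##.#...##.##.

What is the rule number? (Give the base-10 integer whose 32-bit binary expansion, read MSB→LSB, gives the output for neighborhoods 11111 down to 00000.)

2308652322

  #####|#  b31=1 t=1,i=19
  ####.|.  b30=0 t=1,i=0
  ###.#|.  b29=0 t=1,i=15
  ###..|.  b28=0 t=1,i=1
  ##.##|#  b27=1 t=1,i=16
  ##.#.|.  b26=0 t=0,i=12
  ##..#|.  b25=0 t=1,i=2
  ##...|#  b24=1 t=2,i=0
  #.###|#  b23=1 t=1,i=13
  #.##.|.  b22=0 t=2,i=19
  #.#.#|.  b21=0 t=4,i=13
  #.#..|#  b20=1 t=0,i=13
  #..##|#  b19=1 t=1,i=3
  #..#.|.  b18=0 t=1,i=7
  #...#|#  b17=1 t=0,i=15
  #....|#  b16=1 t=0,i=0
  .####|.  b15=0 t=1,i=18
  .###.|.  b14=0 t=1,i=14
  .##.#|#  b13=1 t=0,i=11
  .##..|#  b12=1 t=1,i=5
  .#.##|#  b11=1 t=1,i=12
  .#.#.|#  b10=1 t=0,i=18
  .#..#|.  b9=0 t=1,i=9
  .#...|#  b8=1 t=0,i=4
  ..###|.  b7=0 t=2,i=11
  ..##.|.  b6=0 t=0,i=10
  ..#.#|#  b5=1 t=0,i=17
  ..#..|.  b4=0 t=0,i=3
  ...##|.  b3=0 t=0,i=9
  ...#.|.  b2=0 t=0,i=2
  ....#|#  b1=1 t=0,i=1
  .....|.  b0=0 t=0,i=6
  bits 10001001100110110011110100100010 = 2308652322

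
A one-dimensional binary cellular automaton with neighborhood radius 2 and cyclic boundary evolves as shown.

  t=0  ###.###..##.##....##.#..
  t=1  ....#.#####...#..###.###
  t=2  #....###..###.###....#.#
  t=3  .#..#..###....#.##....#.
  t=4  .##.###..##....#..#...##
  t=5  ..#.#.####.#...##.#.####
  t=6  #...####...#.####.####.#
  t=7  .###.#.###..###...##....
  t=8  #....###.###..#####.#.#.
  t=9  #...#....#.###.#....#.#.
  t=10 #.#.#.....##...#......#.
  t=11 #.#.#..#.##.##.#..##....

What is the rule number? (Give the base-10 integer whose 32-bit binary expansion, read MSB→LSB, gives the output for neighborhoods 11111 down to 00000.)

331000409

  nb #####: next=.  (t=1,i=8, bit31=0)
  nb ####.: next=.  (t=1,i=9, bit30=0)
  nb ###.#: next=.  (t=0,i=2, bit29=0)
  nb ###..: next=#  (t=0,i=6, bit28=1)
  nb ##.##: next=.  (t=0,i=3, bit27=0)
  nb ##.#.: next=.  (t=0,i=20, bit26=0)
  nb ##..#: next=#  (t=0,i=7, bit25=1)
  nb ##...: next=#  (t=0,i=14, bit24=1)
  nb #.###: next=#  (t=0,i=4, bit23=1)
  nb #.##.: next=.  (t=0,i=12, bit22=0)
  nb #.#.#: next=#  (t=5,i=4, bit21=1)
  nb #.#..: next=#  (t=0,i=21, bit20=1)
  nb #..##: next=#  (t=0,i=8, bit19=1)
  nb #..#.: next=.  (t=3,i=0, bit18=0)
  nb #...#: next=#  (t=1,i=12, bit17=1)
  nb #....: next=.  (t=0,i=15, bit16=0)
  nb .####: next=#  (t=1,i=7, bit15=1)
  nb .###.: next=.  (t=0,i=1, bit14=0)
  nb .##.#: next=#  (t=0,i=10, bit13=1)
  nb .##..: next=.  (t=0,i=13, bit12=0)
  nb .#.##: next=#  (t=1,i=5, bit11=1)
  nb .#.#.: next=.  (t=5,i=3, bit10=0)
  nb .#..#: next=#  (t=0,i=22, bit9=1)
  nb .#...: next=.  (t=4,i=19, bit8=0)
  nb ..###: next=.  (t=0,i=0, bit7=0)
  nb ..##.: next=#  (t=0,i=9, bit6=1)
  nb ..#.#: next=.  (t=1,i=4, bit5=0)
  nb ..#..: next=#  (t=1,i=14, bit4=1)
  nb ...##: next=#  (t=0,i=17, bit3=1)
  nb ...#.: next=.  (t=1,i=3, bit2=0)
  nb ....#: next=.  (t=0,i=16, bit1=0)
  nb .....: next=#  (t=7,i=22, bit0=1)
  bits 00010011101110101010101001011001 = 331000409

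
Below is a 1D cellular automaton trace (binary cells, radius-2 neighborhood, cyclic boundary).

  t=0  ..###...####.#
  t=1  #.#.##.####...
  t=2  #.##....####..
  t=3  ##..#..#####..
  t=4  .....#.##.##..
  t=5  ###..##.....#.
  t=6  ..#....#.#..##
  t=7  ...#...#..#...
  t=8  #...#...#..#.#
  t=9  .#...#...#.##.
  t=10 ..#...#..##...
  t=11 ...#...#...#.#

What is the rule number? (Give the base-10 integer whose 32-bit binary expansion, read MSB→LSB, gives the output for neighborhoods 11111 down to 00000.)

  [31] ##### => .  t=3,i=9
  [30] ####. => #  t=0,i=10
  [29] ###.# => .  t=0,i=11
  [28] ###.. => #  t=0,i=4
  [27] ##.## => .  t=1,i=6
  [26] ##.#. => .  t=0,i=12
  [25] ##..# => .  t=2,i=12
  [24] ##... => #  t=0,i=5
  [23] #.### => .  t=1,i=7
  [22] #.##. => .  t=1,i=4
  [21] #.#.# => #  t=1,i=2
  [20] #.#.. => .  t=0,i=13
  [19] #..## => .  t=0,i=1
  [18] #..#. => .  t=2,i=13
  [17] #...# => .  t=0,i=6
  [16] #.... => .  t=2,i=5
  [15] .#### => #  t=0,i=9
  [14] .###. => .  t=0,i=3
  [13] .##.# => .  t=1,i=5
  [12] .##.. => .  t=2,i=3
  [11] .#.## => #  t=1,i=3
  [10] .#.#. => .  t=1,i=1
  [9] .#..# => #  t=0,i=0
  [8] .#... => #  t=6,i=3
  [7] ..### => #  t=0,i=2
  [6] ..##. => .  t=3,i=0
  [5] ..#.# => #  t=1,i=0
  [4] ..#.. => .  t=3,i=4
  [3] ...## => #  t=0,i=7
  [2] ...#. => .  t=1,i=13
  [1] ....# => .  t=2,i=6
  [0] ..... => #  t=4,i=0
  bits 01010001001000001000101110101001 = 1361087401

1361087401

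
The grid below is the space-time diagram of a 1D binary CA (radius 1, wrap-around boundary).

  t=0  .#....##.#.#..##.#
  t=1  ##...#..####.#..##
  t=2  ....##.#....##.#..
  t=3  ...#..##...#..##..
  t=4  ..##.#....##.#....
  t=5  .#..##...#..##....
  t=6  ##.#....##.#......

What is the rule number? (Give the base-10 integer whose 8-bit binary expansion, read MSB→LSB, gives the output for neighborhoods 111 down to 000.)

  [7] ### => .  t=1,i=0
  [6] ##. => .  t=0,i=7
  [5] #.# => #  t=0,i=0
  [4] #.. => .  t=0,i=2
  [3] .## => .  t=0,i=6
  [2] .#. => #  t=0,i=1
  [1] ..# => #  t=0,i=5
  [0] ... => .  t=0,i=3
  bits 00100110 = 38

38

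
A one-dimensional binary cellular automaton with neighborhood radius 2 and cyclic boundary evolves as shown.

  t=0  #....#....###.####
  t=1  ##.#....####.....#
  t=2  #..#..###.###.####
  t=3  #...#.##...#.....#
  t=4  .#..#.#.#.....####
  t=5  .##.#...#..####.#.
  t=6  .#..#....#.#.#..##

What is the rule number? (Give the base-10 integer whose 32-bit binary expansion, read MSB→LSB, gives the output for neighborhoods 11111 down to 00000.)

  ##### -> .   bit 31 = 0  t=0,i=16
  ####. -> #   bit 30 = 1  t=0,i=17
  ###.# -> .   bit 29 = 0  t=0,i=12
  ###.. -> #   bit 28 = 1  t=0,i=0
  ##.## -> .   bit 27 = 0  t=0,i=13
  ##.#. -> .   bit 26 = 0  t=1,i=2
  ##..# -> .   bit 25 = 0  t=2,i=1
  ##... -> #   bit 24 = 1  t=0,i=1
  #.### -> .   bit 23 = 0  t=0,i=14
  #.##. -> #   bit 22 = 1  t=3,i=6
  #.#.# -> .   bit 21 = 0  t=4,i=6
  #.#.. -> #   bit 20 = 1  t=1,i=3
  #..## -> .   bit 19 = 0  t=2,i=5
  #..#. -> .   bit 18 = 0  t=2,i=2
  #...# -> .   bit 17 = 0  t=3,i=2
  #.... -> .   bit 16 = 0  t=0,i=2
  .#### -> .   bit 15 = 0  t=0,i=15
  .###. -> #   bit 14 = 1  t=0,i=11
  .##.# -> .   bit 13 = 0  t=5,i=2
  .##.. -> .   bit 12 = 0  t=3,i=0
  .#.## -> .   bit 11 = 0  t=3,i=5
  .#.#. -> .   bit 10 = 0  t=4,i=5
  .#..# -> #   bit 9 = 1  t=2,i=4
  .#... -> .   bit 8 = 0  t=0,i=6
  ..### -> #   bit 7 = 1  t=0,i=10
  ..##. -> #   bit 6 = 1  t=3,i=17
  ..#.# -> #   bit 5 = 1  t=3,i=4
  ..#.. -> .   bit 4 = 0  t=0,i=5
  ...## -> #   bit 3 = 1  t=0,i=9
  ...#. -> .   bit 2 = 0  t=0,i=4
  ....# -> #   bit 1 = 1  t=0,i=3
  ..... -> #   bit 0 = 1  t=1,i=14
  bits 01010001010100000100001011101011 = 1364214507

1364214507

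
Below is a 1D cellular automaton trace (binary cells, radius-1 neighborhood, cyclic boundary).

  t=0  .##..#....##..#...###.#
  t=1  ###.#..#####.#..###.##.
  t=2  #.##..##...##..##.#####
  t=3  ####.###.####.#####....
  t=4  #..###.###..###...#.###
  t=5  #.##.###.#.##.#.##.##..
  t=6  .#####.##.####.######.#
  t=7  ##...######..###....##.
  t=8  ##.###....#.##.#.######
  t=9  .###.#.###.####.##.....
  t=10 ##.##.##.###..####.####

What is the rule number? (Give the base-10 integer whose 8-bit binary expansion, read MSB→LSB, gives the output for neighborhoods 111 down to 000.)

  ###|.  b7=0 t=0,i=19
  ##.|#  b6=1 t=0,i=2
  #.#|#  b5=1 t=0,i=0
  #..|.  b4=0 t=0,i=3
  .##|#  b3=1 t=0,i=1
  .#.|.  b2=0 t=0,i=5
  ..#|#  b1=1 t=0,i=4
  ...|#  b0=1 t=0,i=7
  bits 01101011 = 107

107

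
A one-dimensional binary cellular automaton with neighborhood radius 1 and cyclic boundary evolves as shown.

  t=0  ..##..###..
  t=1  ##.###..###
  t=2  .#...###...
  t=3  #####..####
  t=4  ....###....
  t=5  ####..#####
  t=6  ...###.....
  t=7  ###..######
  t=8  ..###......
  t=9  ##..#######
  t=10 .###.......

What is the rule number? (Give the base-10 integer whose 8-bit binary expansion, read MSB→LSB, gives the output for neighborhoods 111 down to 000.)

87

  ### -> .   bit 7 = 0  t=0,i=7
  ##. -> #   bit 6 = 1  t=0,i=3
  #.# -> .   bit 5 = 0  t=1,i=2
  #.. -> #   bit 4 = 1  t=0,i=4
  .## -> .   bit 3 = 0  t=0,i=2
  .#. -> #   bit 2 = 1  t=2,i=1
  ..# -> #   bit 1 = 1  t=0,i=1
  ... -> #   bit 0 = 1  t=0,i=0
  bits 01010111 = 87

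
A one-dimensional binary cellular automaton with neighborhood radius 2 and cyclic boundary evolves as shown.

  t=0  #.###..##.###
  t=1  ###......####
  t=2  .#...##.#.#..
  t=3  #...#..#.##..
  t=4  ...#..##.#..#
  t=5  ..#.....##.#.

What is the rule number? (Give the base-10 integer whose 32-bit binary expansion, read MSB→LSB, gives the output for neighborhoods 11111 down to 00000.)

1825866797

  #####|.  b31=0 t=1,i=0
  ####.|#  b30=1 t=0,i=12
  ###.#|#  b29=1 t=0,i=0
  ###..|.  b28=0 t=0,i=4
  ##.##|#  b27=1 t=0,i=1
  ##.#.|#  b26=1 t=2,i=7
  ##..#|.  b25=0 t=0,i=5
  ##...|.  b24=0 t=1,i=3
  #.###|#  b23=1 t=0,i=2
  #.##.|#  b22=1 t=3,i=9
  #.#.#|.  b21=0 t=2,i=8
  #.#..|#  b20=1 t=2,i=10
  #..##|.  b19=0 t=0,i=6
  #..#.|#  b18=1 t=3,i=6
  #...#|.  b17=0 t=2,i=3
  #....|.  b16=0 t=1,i=4
  .####|#  b15=1 t=0,i=11
  .###.|.  b14=0 t=0,i=3
  .##.#|.  b13=0 t=0,i=8
  .##..|.  b12=0 t=3,i=10
  .#.##|.  b11=0 t=3,i=8
  .#.#.|#  b10=1 t=2,i=9
  .#..#|.  b9=0 t=3,i=5
  .#...|.  b8=0 t=2,i=2
  ..###|.  b7=0 t=1,i=9
  ..##.|.  b6=0 t=0,i=7
  ..#.#|#  b5=1 t=3,i=7
  ..#..|.  b4=0 t=2,i=1
  ...##|#  b3=1 t=1,i=8
  ...#.|#  b2=1 t=2,i=0
  ....#|.  b1=0 t=1,i=7
  .....|#  b0=1 t=1,i=5
  bits 01101100110101001000010000101101 = 1825866797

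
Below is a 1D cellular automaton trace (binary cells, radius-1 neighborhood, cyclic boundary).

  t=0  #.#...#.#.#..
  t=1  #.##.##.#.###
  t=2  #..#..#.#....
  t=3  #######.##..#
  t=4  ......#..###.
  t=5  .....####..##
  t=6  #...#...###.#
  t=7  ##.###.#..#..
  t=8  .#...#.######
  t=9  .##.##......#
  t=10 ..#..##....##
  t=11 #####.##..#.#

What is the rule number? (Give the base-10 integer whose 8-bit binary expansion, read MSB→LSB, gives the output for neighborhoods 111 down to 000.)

  ### -> .   bit 7 = 0  t=1,i=11
  ##. -> #   bit 6 = 1  t=1,i=0
  #.# -> .   bit 5 = 0  t=0,i=1
  #.. -> #   bit 4 = 1  t=0,i=3
  .## -> .   bit 3 = 0  t=1,i=2
  .#. -> #   bit 2 = 1  t=0,i=0
  ..# -> #   bit 1 = 1  t=0,i=5
  ... -> .   bit 0 = 0  t=0,i=4
  bits 01010110 = 86

86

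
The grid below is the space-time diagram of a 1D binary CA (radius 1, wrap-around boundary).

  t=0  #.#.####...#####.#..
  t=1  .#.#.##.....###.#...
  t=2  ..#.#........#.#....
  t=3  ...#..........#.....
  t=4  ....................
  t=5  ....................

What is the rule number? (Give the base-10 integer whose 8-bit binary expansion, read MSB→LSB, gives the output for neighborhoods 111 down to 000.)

160

  ### -> #   bit 7 = 1  t=0,i=5
  ##. -> .   bit 6 = 0  t=0,i=7
  #.# -> #   bit 5 = 1  t=0,i=1
  #.. -> .   bit 4 = 0  t=0,i=8
  .## -> .   bit 3 = 0  t=0,i=4
  .#. -> .   bit 2 = 0  t=0,i=0
  ..# -> .   bit 1 = 0  t=0,i=10
  ... -> .   bit 0 = 0  t=0,i=9
  bits 10100000 = 160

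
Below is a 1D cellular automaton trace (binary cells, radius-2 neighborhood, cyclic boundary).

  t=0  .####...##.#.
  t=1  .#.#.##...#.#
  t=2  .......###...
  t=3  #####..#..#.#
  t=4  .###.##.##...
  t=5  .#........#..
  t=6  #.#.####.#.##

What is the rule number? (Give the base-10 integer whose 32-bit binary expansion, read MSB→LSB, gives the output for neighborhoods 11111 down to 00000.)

3339060101

  ##### -> #   bit 31 = 1  t=3,i=1
  ####. -> #   bit 30 = 1  t=0,i=3
  ###.# -> .   bit 29 = 0  t=4,i=3
  ###.. -> .   bit 28 = 0  t=0,i=4
  ##.## -> .   bit 27 = 0  t=4,i=4
  ##.#. -> #   bit 26 = 1  t=0,i=10
  ##..# -> #   bit 25 = 1  t=3,i=5
  ##... -> #   bit 24 = 1  t=0,i=5
  #.### -> .   bit 23 = 0  t=3,i=12
  #.##. -> .   bit 22 = 0  t=1,i=5
  #.#.# -> .   bit 21 = 0  t=1,i=1
  #.#.. -> .   bit 20 = 0  t=0,i=11
  #..## -> .   bit 19 = 0  t=0,i=0
  #..#. -> #   bit 18 = 1  t=3,i=6
  #...# -> #   bit 17 = 1  t=0,i=6
  #.... -> .   bit 16 = 0  t=2,i=11
  .#### -> .   bit 15 = 0  t=0,i=2
  .###. -> .   bit 14 = 0  t=2,i=8
  .##.# -> .   bit 13 = 0  t=0,i=9
  .##.. -> .   bit 12 = 0  t=1,i=6
  .#.## -> .   bit 11 = 0  t=1,i=4
  .#.#. -> .   bit 10 = 0  t=1,i=0
  .#..# -> #   bit 9 = 1  t=0,i=12
  .#... -> #   bit 8 = 1  t=5,i=2
  ..### -> #   bit 7 = 1  t=0,i=1
  ..##. -> .   bit 6 = 0  t=0,i=8
  ..#.# -> .   bit 5 = 0  t=1,i=10
  ..#.. -> .   bit 4 = 0  t=3,i=7
  ...## -> .   bit 3 = 0  t=0,i=7
  ...#. -> #   bit 2 = 1  t=1,i=9
  ....# -> .   bit 1 = 0  t=2,i=5
  ..... -> #   bit 0 = 1  t=2,i=0
  bits 11000111000001100000001110000101 = 3339060101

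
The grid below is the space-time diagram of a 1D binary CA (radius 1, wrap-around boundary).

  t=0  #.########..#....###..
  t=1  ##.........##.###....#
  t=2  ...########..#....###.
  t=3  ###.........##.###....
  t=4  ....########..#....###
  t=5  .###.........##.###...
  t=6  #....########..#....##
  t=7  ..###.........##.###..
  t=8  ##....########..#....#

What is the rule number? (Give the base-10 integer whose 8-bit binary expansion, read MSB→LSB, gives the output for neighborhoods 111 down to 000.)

  ###|.  b7=0 t=0,i=3
  ##.|.  b6=0 t=0,i=9
  #.#|#  b5=1 t=0,i=1
  #..|.  b4=0 t=0,i=10
  .##|.  b3=0 t=0,i=2
  .#.|#  b2=1 t=0,i=0
  ..#|#  b1=1 t=0,i=11
  ...|#  b0=1 t=0,i=14
  bits 00100111 = 39

39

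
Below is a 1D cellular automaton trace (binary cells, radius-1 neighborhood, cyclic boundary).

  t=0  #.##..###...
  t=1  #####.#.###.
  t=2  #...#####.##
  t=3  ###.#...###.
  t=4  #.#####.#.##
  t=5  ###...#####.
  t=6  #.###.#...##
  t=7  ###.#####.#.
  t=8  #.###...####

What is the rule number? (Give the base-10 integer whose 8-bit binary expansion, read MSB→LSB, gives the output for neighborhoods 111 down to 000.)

125

  ###|.  b7=0 t=0,i=7
  ##.|#  b6=1 t=0,i=3
  #.#|#  b5=1 t=0,i=1
  #..|#  b4=1 t=0,i=4
  .##|#  b3=1 t=0,i=2
  .#.|#  b2=1 t=0,i=0
  ..#|.  b1=0 t=0,i=5
  ...|#  b0=1 t=0,i=10
  bits 01111101 = 125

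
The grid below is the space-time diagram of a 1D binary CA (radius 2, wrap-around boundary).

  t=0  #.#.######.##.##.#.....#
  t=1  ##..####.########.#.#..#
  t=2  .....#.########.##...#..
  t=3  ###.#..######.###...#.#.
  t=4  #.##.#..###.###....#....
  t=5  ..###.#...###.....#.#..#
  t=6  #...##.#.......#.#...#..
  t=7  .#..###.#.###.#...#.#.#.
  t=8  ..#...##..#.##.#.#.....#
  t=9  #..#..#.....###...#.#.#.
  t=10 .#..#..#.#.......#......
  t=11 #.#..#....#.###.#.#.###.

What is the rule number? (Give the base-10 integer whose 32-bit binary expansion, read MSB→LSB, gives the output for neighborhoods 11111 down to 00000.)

2898305861

  ##### -> #   bit 31 = 1  t=0,i=6
  ####. -> .   bit 30 = 0  t=0,i=8
  ###.# -> #   bit 29 = 1  t=0,i=9
  ###.. -> .   bit 28 = 0  t=1,i=1
  ##.## -> #   bit 27 = 1  t=0,i=10
  ##.#. -> #   bit 26 = 1  t=0,i=1
  ##..# -> .   bit 25 = 0  t=1,i=2
  ##... -> .   bit 24 = 0  t=2,i=18
  #.### -> #   bit 23 = 1  t=0,i=4
  #.##. -> #   bit 22 = 1  t=0,i=11
  #.#.# -> .   bit 21 = 0  t=0,i=2
  #.#.. -> .   bit 20 = 0  t=0,i=17
  #..## -> .   bit 19 = 0  t=1,i=3
  #..#. -> .   bit 18 = 0  t=5,i=22
  #...# -> .   bit 17 = 0  t=2,i=19
  #.... -> .   bit 16 = 0  t=0,i=19
  .#### -> #   bit 15 = 1  t=0,i=5
  .###. -> .   bit 14 = 0  t=1,i=0
  .##.# -> #   bit 13 = 1  t=0,i=0
  .##.. -> .   bit 12 = 0  t=2,i=17
  .#.## -> .   bit 11 = 0  t=0,i=3
  .#.#. -> .   bit 10 = 0  t=1,i=19
  .#..# -> #   bit 9 = 1  t=1,i=21
  .#... -> #   bit 8 = 1  t=0,i=18
  ..### -> .   bit 7 = 0  t=1,i=4
  ..##. -> #   bit 6 = 1  t=0,i=23
  ..#.# -> .   bit 5 = 0  t=2,i=5
  ..#.. -> .   bit 4 = 0  t=2,i=21
  ...## -> .   bit 3 = 0  t=0,i=22
  ...#. -> #   bit 2 = 1  t=2,i=4
  ....# -> .   bit 1 = 0  t=0,i=21
  ..... -> #   bit 0 = 1  t=0,i=20
  bits 10101100110000001010001101000101 = 2898305861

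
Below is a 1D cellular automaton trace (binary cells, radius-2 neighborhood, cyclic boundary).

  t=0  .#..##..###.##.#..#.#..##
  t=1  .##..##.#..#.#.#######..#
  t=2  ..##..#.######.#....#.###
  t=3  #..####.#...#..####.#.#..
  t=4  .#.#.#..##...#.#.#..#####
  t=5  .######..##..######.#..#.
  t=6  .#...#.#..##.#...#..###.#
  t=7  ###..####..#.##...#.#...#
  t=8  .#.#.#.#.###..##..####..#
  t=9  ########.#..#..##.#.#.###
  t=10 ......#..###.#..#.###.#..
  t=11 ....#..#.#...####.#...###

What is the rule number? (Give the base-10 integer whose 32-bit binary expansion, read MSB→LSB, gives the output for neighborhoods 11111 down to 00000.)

  ##### -> .   bit 31 = 0  t=1,i=17
  ####. -> #   bit 30 = 1  t=1,i=20
  ###.# -> .   bit 29 = 0  t=0,i=10
  ###.. -> .   bit 28 = 0  t=1,i=21
  ##.## -> #   bit 27 = 1  t=0,i=11
  ##.#. -> .   bit 26 = 0  t=0,i=0
  ##..# -> #   bit 25 = 1  t=0,i=6
  ##... -> #   bit 24 = 1  t=4,i=10
  #.### -> #   bit 23 = 1  t=1,i=15
  #.##. -> .   bit 22 = 0  t=0,i=12
  #.#.# -> #   bit 21 = 1  t=1,i=13
  #.#.. -> #   bit 20 = 1  t=0,i=1
  #..## -> .   bit 19 = 0  t=0,i=3
  #..#. -> #   bit 18 = 1  t=0,i=17
  #...# -> .   bit 17 = 0  t=3,i=10
  #.... -> #   bit 16 = 1  t=2,i=17
  .#### -> .   bit 15 = 0  t=1,i=16
  .###. -> .   bit 14 = 0  t=0,i=9
  .##.# -> #   bit 13 = 1  t=0,i=13
  .##.. -> #   bit 12 = 1  t=0,i=5
  .#.## -> .   bit 11 = 0  t=1,i=0
  .#.#. -> #   bit 10 = 1  t=0,i=19
  .#..# -> #   bit 9 = 1  t=0,i=2
  .#... -> #   bit 8 = 1  t=2,i=16
  ..### -> #   bit 7 = 1  t=0,i=8
  ..##. -> .   bit 6 = 0  t=0,i=4
  ..#.# -> #   bit 5 = 1  t=0,i=18
  ..#.. -> .   bit 4 = 0  t=3,i=0
  ...## -> .   bit 3 = 0  t=7,i=23
  ...#. -> .   bit 2 = 0  t=2,i=19
  ....# -> #   bit 1 = 1  t=2,i=18
  ..... -> .   bit 0 = 0  t=10,i=0
  bits 01001011101101010011011110100010 = 1270167458

1270167458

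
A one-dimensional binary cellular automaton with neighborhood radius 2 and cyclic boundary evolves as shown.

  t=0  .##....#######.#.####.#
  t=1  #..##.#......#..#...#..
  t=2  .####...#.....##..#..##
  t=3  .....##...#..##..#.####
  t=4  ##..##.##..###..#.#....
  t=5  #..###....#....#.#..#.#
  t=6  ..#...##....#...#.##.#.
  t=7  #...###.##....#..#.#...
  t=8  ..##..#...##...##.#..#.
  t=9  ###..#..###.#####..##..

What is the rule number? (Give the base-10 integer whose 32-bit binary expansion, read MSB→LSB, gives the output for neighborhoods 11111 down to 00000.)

  #####|.  b31=0 t=0,i=9
  ####.|.  b30=0 t=0,i=12
  ###.#|#  b29=1 t=0,i=13
  ###..|.  b28=0 t=2,i=4
  ##.##|.  b27=0 t=2,i=0
  ##.#.|.  b26=0 t=0,i=14
  ##..#|.  b25=0 t=2,i=16
  ##...|#  b24=1 t=0,i=3
  #.###|.  b23=0 t=0,i=17
  #.##.|.  b22=0 t=0,i=1
  #.#.#|.  b21=0 t=0,i=15
  #.#..|.  b20=0 t=1,i=6
  #..##|#  b19=1 t=1,i=2
  #..#.|#  b18=1 t=1,i=15
  #...#|#  b17=1 t=1,i=18
  #....|#  b16=1 t=0,i=4
  .####|.  b15=0 t=0,i=8
  .###.|.  b14=0 t=4,i=12
  .##.#|#  b13=1 t=1,i=4
  .##..|.  b12=0 t=0,i=2
  .#.##|#  b11=1 t=0,i=0
  .#.#.|#  b10=1 t=4,i=17
  .#..#|#  b9=1 t=1,i=1
  .#...|.  b8=0 t=1,i=7
  ..###|.  b7=0 t=0,i=7
  ..##.|#  b6=1 t=1,i=3
  ..#.#|.  b5=0 t=3,i=17
  ..#..|.  b4=0 t=1,i=0
  ...##|#  b3=1 t=0,i=6
  ...#.|.  b2=0 t=1,i=12
  ....#|.  b1=0 t=0,i=5
  .....|.  b0=0 t=1,i=9
  bits 00100001000011110010111001001000 = 554643016

554643016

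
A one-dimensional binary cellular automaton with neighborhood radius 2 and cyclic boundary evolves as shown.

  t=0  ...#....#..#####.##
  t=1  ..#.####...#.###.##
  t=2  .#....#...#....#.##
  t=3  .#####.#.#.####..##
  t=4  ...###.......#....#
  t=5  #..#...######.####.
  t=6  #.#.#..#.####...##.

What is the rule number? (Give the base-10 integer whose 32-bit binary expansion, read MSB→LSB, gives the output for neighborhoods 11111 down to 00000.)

  nb #####: next=#  (t=0,i=13, bit31=1)
  nb ####.: next=#  (t=0,i=14, bit30=1)
  nb ###.#: next=#  (t=0,i=15, bit29=1)
  nb ###..: next=.  (t=1,i=7, bit28=0)
  nb ##.##: next=.  (t=0,i=16, bit27=0)
  nb ##.#.: next=.  (t=2,i=0, bit26=0)
  nb ##..#: next=.  (t=1,i=0, bit25=0)
  nb ##...: next=.  (t=0,i=0, bit24=0)
  nb #.###: next=.  (t=1,i=4, bit23=0)
  nb #.##.: next=#  (t=0,i=17, bit22=1)
  nb #.#.#: next=.  (t=3,i=7, bit21=0)
  nb #.#..: next=#  (t=2,i=1, bit20=1)
  nb #..##: next=.  (t=0,i=10, bit19=0)
  nb #..#.: next=#  (t=1,i=1, bit18=1)
  nb #...#: next=.  (t=0,i=1, bit17=0)
  nb #....: next=#  (t=0,i=5, bit16=1)
  nb .####: next=.  (t=0,i=12, bit15=0)
  nb .###.: next=.  (t=1,i=14, bit14=0)
  nb .##.#: next=#  (t=2,i=18, bit13=1)
  nb .##..: next=#  (t=0,i=18, bit12=1)
  nb .#.##: next=.  (t=1,i=3, bit11=0)
  nb .#.#.: next=.  (t=3,i=8, bit10=0)
  nb .#..#: next=.  (t=0,i=9, bit9=0)
  nb .#...: next=#  (t=0,i=4, bit8=1)
  nb ..###: next=#  (t=0,i=11, bit7=1)
  nb ..##.: next=.  (t=3,i=17, bit6=0)
  nb ..#.#: next=.  (t=1,i=2, bit5=0)
  nb ..#..: next=.  (t=0,i=3, bit4=0)
  nb ...##: next=.  (t=4,i=2, bit3=0)
  nb ...#.: next=#  (t=0,i=2, bit2=1)
  nb ....#: next=#  (t=0,i=6, bit1=1)
  nb .....: next=#  (t=4,i=8, bit0=1)
  bits 11100000010101010011000110000111 = 3763679623

3763679623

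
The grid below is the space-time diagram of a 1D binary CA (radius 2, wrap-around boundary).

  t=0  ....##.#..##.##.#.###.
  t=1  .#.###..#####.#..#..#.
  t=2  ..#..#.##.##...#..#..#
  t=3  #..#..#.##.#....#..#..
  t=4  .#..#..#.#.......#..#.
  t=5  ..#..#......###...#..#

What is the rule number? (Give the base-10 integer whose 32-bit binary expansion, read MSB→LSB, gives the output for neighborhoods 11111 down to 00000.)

  ##### -> #   bit 31 = 1  t=1,i=10
  ####. -> #   bit 30 = 1  t=1,i=11
  ###.# -> .   bit 29 = 0  t=1,i=12
  ###.. -> #   bit 28 = 1  t=0,i=20
  ##.## -> #   bit 27 = 1  t=0,i=12
  ##.#. -> .   bit 26 = 0  t=0,i=6
  ##..# -> .   bit 25 = 0  t=1,i=6
  ##... -> .   bit 24 = 0  t=0,i=21
  #.### -> .   bit 23 = 0  t=0,i=18
  #.##. -> .   bit 22 = 0  t=0,i=13
  #.#.# -> .   bit 21 = 0  t=0,i=16
  #.#.. -> .   bit 20 = 0  t=0,i=7
  #..## -> #   bit 19 = 1  t=0,i=9
  #..#. -> .   bit 18 = 0  t=1,i=0
  #...# -> .   bit 17 = 0  t=2,i=13
  #.... -> .   bit 16 = 0  t=0,i=0
  .#### -> .   bit 15 = 0  t=1,i=9
  .###. -> .   bit 14 = 0  t=0,i=19
  .##.# -> #   bit 13 = 1  t=0,i=5
  .##.. -> #   bit 12 = 1  t=2,i=11
  .#.## -> #   bit 11 = 1  t=0,i=17
  .#.#. -> .   bit 10 = 0  t=4,i=8
  .#..# -> #   bit 9 = 1  t=0,i=8
  .#... -> .   bit 8 = 0  t=3,i=12
  ..### -> #   bit 7 = 1  t=1,i=8
  ..##. -> #   bit 6 = 1  t=0,i=4
  ..#.# -> .   bit 5 = 0  t=1,i=1
  ..#.. -> .   bit 4 = 0  t=1,i=17
  ...## -> #   bit 3 = 1  t=0,i=3
  ...#. -> .   bit 2 = 0  t=2,i=14
  ....# -> .   bit 1 = 0  t=0,i=2
  ..... -> #   bit 0 = 1  t=0,i=1
  bits 11011000000010000011101011001001 = 3624417993

3624417993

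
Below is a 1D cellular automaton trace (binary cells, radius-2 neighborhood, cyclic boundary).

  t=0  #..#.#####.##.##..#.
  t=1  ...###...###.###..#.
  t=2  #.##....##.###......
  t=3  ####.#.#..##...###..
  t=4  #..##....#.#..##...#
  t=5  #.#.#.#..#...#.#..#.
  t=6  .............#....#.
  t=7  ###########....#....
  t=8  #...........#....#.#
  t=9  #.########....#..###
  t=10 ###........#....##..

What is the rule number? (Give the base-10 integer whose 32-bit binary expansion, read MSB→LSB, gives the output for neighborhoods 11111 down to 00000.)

751376553

  #####|.  b31=0 t=0,i=7
  ####.|.  b30=0 t=0,i=8
  ###.#|#  b29=1 t=0,i=9
  ###..|.  b28=0 t=1,i=5
  ##.##|#  b27=1 t=0,i=10
  ##.#.|#  b26=1 t=3,i=4
  ##..#|.  b25=0 t=0,i=16
  ##...|.  b24=0 t=1,i=6
  #.###|#  b23=1 t=0,i=5
  #.##.|#  b22=1 t=0,i=11
  #.#.#|.  b21=0 t=3,i=5
  #.#..|.  b20=0 t=0,i=0
  #..##|#  b19=1 t=3,i=9
  #..#.|.  b18=0 t=0,i=2
  #...#|.  b17=0 t=1,i=7
  #....|#  b16=1 t=1,i=0
  .####|.  b15=0 t=0,i=6
  .###.|.  b14=0 t=1,i=4
  .##.#|.  b13=0 t=0,i=12
  .##..|#  b12=1 t=0,i=15
  .#.##|#  b11=1 t=0,i=4
  .#.#.|.  b10=0 t=0,i=19
  .#..#|.  b9=0 t=0,i=1
  .#...|.  b8=0 t=1,i=19
  ..###|#  b7=1 t=1,i=3
  ..##.|.  b6=0 t=2,i=8
  ..#.#|#  b5=1 t=0,i=3
  ..#..|.  b4=0 t=1,i=18
  ...##|#  b3=1 t=1,i=2
  ...#.|.  b2=0 t=2,i=19
  ....#|.  b1=0 t=1,i=1
  .....|#  b0=1 t=2,i=16
  bits 00101100110010010001100010101001 = 751376553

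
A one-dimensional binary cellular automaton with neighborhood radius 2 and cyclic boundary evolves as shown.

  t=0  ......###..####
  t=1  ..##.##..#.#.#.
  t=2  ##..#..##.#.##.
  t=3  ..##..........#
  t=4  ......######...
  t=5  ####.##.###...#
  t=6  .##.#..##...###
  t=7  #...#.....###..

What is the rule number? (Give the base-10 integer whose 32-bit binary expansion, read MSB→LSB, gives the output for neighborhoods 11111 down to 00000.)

  ##### -> #   bit 31 = 1  t=4,i=8
  ####. -> #   bit 30 = 1  t=0,i=13
  ###.# -> .   bit 29 = 0  t=5,i=3
  ###.. -> .   bit 28 = 0  t=0,i=8
  ##.## -> #   bit 27 = 1  t=1,i=4
  ##.#. -> .   bit 26 = 0  t=2,i=9
  ##..# -> #   bit 25 = 1  t=0,i=9
  ##... -> .   bit 24 = 0  t=0,i=0
  #.### -> #   bit 23 = 1  t=5,i=8
  #.##. -> .   bit 22 = 0  t=1,i=5
  #.#.# -> .   bit 21 = 0  t=1,i=11
  #.#.. -> #   bit 20 = 1  t=1,i=13
  #..## -> .   bit 19 = 0  t=0,i=10
  #..#. -> #   bit 18 = 1  t=1,i=8
  #...# -> #   bit 17 = 1  t=1,i=0
  #.... -> .   bit 16 = 0  t=0,i=1
  .#### -> .   bit 15 = 0  t=0,i=12
  .###. -> .   bit 14 = 0  t=0,i=7
  .##.# -> .   bit 13 = 0  t=1,i=3
  .##.. -> .   bit 12 = 0  t=1,i=6
  .#.## -> .   bit 11 = 0  t=2,i=11
  .#.#. -> #   bit 10 = 1  t=1,i=10
  .#..# -> .   bit 9 = 0  t=2,i=5
  .#... -> .   bit 8 = 0  t=1,i=14
  ..### -> #   bit 7 = 1  t=0,i=6
  ..##. -> .   bit 6 = 0  t=1,i=2
  ..#.# -> .   bit 5 = 0  t=1,i=9
  ..#.. -> .   bit 4 = 0  t=2,i=4
  ...## -> #   bit 3 = 1  t=0,i=5
  ...#. -> .   bit 2 = 0  t=3,i=13
  ....# -> .   bit 1 = 0  t=0,i=4
  ..... -> #   bit 0 = 1  t=0,i=2
  bits 11001010100101100000010010001001 = 3398829193

3398829193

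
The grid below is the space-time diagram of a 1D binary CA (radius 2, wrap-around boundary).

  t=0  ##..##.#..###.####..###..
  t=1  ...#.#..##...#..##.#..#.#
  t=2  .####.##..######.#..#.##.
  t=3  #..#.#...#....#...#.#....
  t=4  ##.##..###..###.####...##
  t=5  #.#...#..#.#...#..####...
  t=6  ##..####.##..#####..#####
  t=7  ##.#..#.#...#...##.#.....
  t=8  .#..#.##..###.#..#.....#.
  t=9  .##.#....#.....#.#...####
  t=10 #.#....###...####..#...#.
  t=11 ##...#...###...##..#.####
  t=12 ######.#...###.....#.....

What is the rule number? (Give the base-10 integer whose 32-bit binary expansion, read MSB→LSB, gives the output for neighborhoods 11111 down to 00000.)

1495934518

  #####|.  b31=0 t=2,i=12
  ####.|#  b30=1 t=0,i=16
  ###.#|.  b29=0 t=0,i=12
  ###..|#  b28=1 t=0,i=17
  ##.##|#  b27=1 t=0,i=13
  ##.#.|.  b26=0 t=0,i=6
  ##..#|.  b25=0 t=0,i=2
  ##...|#  b24=1 t=1,i=10
  #.###|.  b23=0 t=0,i=14
  #.##.|.  b22=0 t=2,i=6
  #.#.#|#  b21=1 t=10,i=0
  #.#..|.  b20=0 t=0,i=7
  #..##|#  b19=1 t=0,i=3
  #..#.|.  b18=0 t=1,i=21
  #...#|#  b17=1 t=1,i=1
  #....|.  b16=0 t=3,i=11
  .####|.  b15=0 t=0,i=15
  .###.|.  b14=0 t=0,i=11
  .##.#|#  b13=1 t=0,i=5
  .##..|.  b12=0 t=0,i=1
  .#.##|.  b11=0 t=2,i=21
  .#.#.|#  b10=1 t=1,i=4
  .#..#|#  b9=1 t=0,i=8
  .#...|.  b8=0 t=1,i=0
  ..###|.  b7=0 t=0,i=10
  ..##.|.  b6=0 t=0,i=0
  ..#.#|#  b5=1 t=1,i=3
  ..#..|#  b4=1 t=1,i=13
  ...##|.  b3=0 t=4,i=22
  ...#.|#  b2=1 t=1,i=2
  ....#|#  b1=1 t=3,i=12
  .....|.  b0=0 t=7,i=22
  bits 01011001001010100010011000110110 = 1495934518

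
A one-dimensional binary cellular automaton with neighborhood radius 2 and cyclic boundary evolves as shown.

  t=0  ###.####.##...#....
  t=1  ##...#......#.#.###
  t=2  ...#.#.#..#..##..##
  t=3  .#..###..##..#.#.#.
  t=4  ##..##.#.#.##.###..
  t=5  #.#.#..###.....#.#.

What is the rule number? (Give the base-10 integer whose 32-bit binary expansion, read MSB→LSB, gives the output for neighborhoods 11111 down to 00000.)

  nb #####: next=#  (t=1,i=18, bit31=1)
  nb ####.: next=.  (t=0,i=6, bit30=0)
  nb ###.#: next=.  (t=0,i=2, bit29=0)
  nb ###..: next=.  (t=1,i=1, bit28=0)
  nb ##.##: next=.  (t=0,i=3, bit27=0)
  nb ##.#.: next=.  (t=4,i=6, bit26=0)
  nb ##..#: next=#  (t=2,i=15, bit25=1)
  nb ##...: next=.  (t=0,i=11, bit24=0)
  nb #.###: next=.  (t=0,i=4, bit23=0)
  nb #.##.: next=.  (t=0,i=9, bit22=0)
  nb #.#.#: next=#  (t=1,i=14, bit21=1)
  nb #.#..: next=.  (t=2,i=7, bit20=0)
  nb #..##: next=.  (t=2,i=12, bit19=0)
  nb #..#.: next=#  (t=2,i=9, bit18=1)
  nb #...#: next=#  (t=0,i=12, bit17=1)
  nb #....: next=#  (t=0,i=16, bit16=1)
  nb .####: next=#  (t=0,i=5, bit15=1)
  nb .###.: next=#  (t=0,i=1, bit14=1)
  nb .##.#: next=.  (t=4,i=5, bit13=0)
  nb .##..: next=.  (t=0,i=10, bit12=0)
  nb .#.##: next=.  (t=1,i=15, bit11=0)
  nb .#.#.: next=#  (t=1,i=13, bit10=1)
  nb .#..#: next=.  (t=2,i=8, bit9=0)
  nb .#...: next=.  (t=0,i=15, bit8=0)
  nb ..###: next=#  (t=0,i=0, bit7=1)
  nb ..##.: next=#  (t=2,i=13, bit6=1)
  nb ..#.#: next=.  (t=1,i=12, bit5=0)
  nb ..#..: next=#  (t=0,i=14, bit4=1)
  nb ...##: next=#  (t=0,i=18, bit3=1)
  nb ...#.: next=.  (t=0,i=13, bit2=0)
  nb ....#: next=#  (t=0,i=17, bit1=1)
  nb .....: next=.  (t=1,i=8, bit0=0)
  bits 10000010001001111100010011011010 = 2183644378

2183644378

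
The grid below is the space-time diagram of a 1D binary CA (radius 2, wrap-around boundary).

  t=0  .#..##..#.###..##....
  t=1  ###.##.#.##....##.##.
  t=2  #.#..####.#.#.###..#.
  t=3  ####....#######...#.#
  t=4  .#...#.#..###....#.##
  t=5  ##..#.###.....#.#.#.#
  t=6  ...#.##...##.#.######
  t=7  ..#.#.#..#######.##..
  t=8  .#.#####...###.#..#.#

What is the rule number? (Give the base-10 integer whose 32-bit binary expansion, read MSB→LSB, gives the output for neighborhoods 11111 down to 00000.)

2763341405

  ##### -> #   bit 31 = 1  t=3,i=1
  ####. -> .   bit 30 = 0  t=2,i=7
  ###.# -> #   bit 29 = 1  t=1,i=2
  ###.. -> .   bit 28 = 0  t=0,i=12
  ##.## -> .   bit 27 = 0  t=1,i=3
  ##.#. -> #   bit 26 = 1  t=1,i=6
  ##..# -> .   bit 25 = 0  t=0,i=6
  ##... -> .   bit 24 = 0  t=0,i=17
  #.### -> #   bit 23 = 1  t=0,i=10
  #.##. -> .   bit 22 = 0  t=1,i=4
  #.#.# -> #   bit 21 = 1  t=1,i=7
  #.#.. -> #   bit 20 = 1  t=2,i=2
  #..## -> .   bit 19 = 0  t=0,i=3
  #..#. -> #   bit 18 = 1  t=0,i=7
  #...# -> .   bit 17 = 0  t=3,i=16
  #.... -> #   bit 16 = 1  t=0,i=18
  .#### -> .   bit 15 = 0  t=2,i=6
  .###. -> .   bit 14 = 0  t=0,i=11
  .##.# -> #   bit 13 = 1  t=1,i=5
  .##.. -> #   bit 12 = 1  t=0,i=5
  .#.## -> #   bit 11 = 1  t=0,i=9
  .#.#. -> #   bit 10 = 1  t=2,i=1
  .#..# -> #   bit 9 = 1  t=0,i=2
  .#... -> .   bit 8 = 0  t=4,i=2
  ..### -> .   bit 7 = 0  t=2,i=5
  ..##. -> #   bit 6 = 1  t=0,i=4
  ..#.# -> .   bit 5 = 0  t=0,i=8
  ..#.. -> #   bit 4 = 1  t=0,i=1
  ...## -> #   bit 3 = 1  t=1,i=14
  ...#. -> #   bit 2 = 1  t=0,i=0
  ....# -> .   bit 1 = 0  t=0,i=20
  ..... -> #   bit 0 = 1  t=0,i=19
  bits 10100100101101010011111001011101 = 2763341405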